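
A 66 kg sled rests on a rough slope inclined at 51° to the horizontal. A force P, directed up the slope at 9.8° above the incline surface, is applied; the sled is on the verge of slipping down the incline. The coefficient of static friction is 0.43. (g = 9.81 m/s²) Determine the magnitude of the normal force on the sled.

N ≈ 346 N

On the verge of sliding down the incline, friction equals μN and acts up the slope.
Perpendicular: N + P sin 9.8° = W cos 51° = 407.5 N.
Along incline: P cos 9.8° + μN = W sin 51° with W sin 51° = 503.2 N.
Solving the pair for P and N: P = 359.5 N, N = 346.3 N (and f = μN = 148.9 N).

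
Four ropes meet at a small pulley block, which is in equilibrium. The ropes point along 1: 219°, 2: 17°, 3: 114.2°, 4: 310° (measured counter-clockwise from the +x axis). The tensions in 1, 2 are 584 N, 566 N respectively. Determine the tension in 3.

T_3 ≈ 231 N

Resolve: ΣF_x = 584 cos 219° + 566 cos 17° + T_3 cos 114.2° + T_4 cos 310° = 0.
        ΣF_y = 584 sin 219° + 566 sin 17° + T_3 sin 114.2° + T_4 sin 310° = 0.
The known terms sum to (87.42, -202) N, so -0.4099 T_3 + 0.6428 T_4 = -87.42 and 0.9121 T_3 − 0.7660 T_4 = 202.
Solving simultaneously: T_3 = 231 N, T_4 = 11.34 N.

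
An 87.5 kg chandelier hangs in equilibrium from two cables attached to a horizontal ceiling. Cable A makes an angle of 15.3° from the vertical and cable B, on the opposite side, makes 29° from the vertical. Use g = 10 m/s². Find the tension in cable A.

Angles from the horizontal: cable A is 90° − 15.3° = 74.7°, cable B is 90° − 29° = 61°.
Weight W = 87.5 × 10 = 875 N acts straight down.
Horizontal: T_A cos 74.7° = T_B cos 61°  →  T_B = 0.5443 T_A.
Vertical: T_A sin 74.7° + T_B sin 61° = 875.
Substituting the horizontal relation into the vertical equation gives 1.441 T_A = 875, so T_A = 607.4 N.

T_A ≈ 607 N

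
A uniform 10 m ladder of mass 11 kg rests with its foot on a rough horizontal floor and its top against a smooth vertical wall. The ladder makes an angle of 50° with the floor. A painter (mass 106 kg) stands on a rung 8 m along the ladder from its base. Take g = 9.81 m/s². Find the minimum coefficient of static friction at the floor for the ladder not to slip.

ΣF_y = 0: N_floor = 11×9.81 + 106×9.81 = 1147.8 N.
Torques about the foot: N_wall · 10 sin 50° = 11×9.81×5 cos 50° + 106×9.81×8 cos 50° → N_wall = 743.31 N.
ΣF_x = 0: f_floor = N_wall = 743.31 N.
μ_min = f_floor / N_floor = 743.31 / 1147.8 = 0.6476.

μ_min ≈ 0.648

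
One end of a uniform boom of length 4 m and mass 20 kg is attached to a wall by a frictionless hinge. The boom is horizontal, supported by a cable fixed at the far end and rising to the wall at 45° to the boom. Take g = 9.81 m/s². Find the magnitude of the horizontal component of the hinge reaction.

H_x ≈ 98.1 N

Take torques about the hinge: T sin 45° · 4 = 20×9.81×2 = 392.4 N·m.
So T = 392.4 / (0.7071 × 4) = 138.73 N.
ΣF_x = 0: H_x = T cos 45° = 98.1 N.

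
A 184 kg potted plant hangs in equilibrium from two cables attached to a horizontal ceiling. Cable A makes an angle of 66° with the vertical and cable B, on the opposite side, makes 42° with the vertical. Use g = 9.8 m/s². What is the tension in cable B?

Angles from the horizontal: cable A is 90° − 66° = 24°, cable B is 90° − 42° = 48°.
Weight W = 184 × 9.8 = 1803 N acts straight down.
Horizontal: T_A cos 24° = T_B cos 48°  →  T_A = 0.7325 T_B.
Vertical: T_A sin 24° + T_B sin 48° = 1803.
Substituting the horizontal relation into the vertical equation gives 1.041 T_B = 1803, so T_B = 1732 N.

T_B ≈ 1730 N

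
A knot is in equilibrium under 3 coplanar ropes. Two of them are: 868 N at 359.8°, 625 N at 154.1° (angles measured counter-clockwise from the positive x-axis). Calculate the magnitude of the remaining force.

F ≈ 408 N

Sum the known components: ΣF_x = 305.8 N, ΣF_y = 270 N.
For equilibrium the remaining force must supply (−ΣF_x, −ΣF_y) = (-305.8, -270) N.
Magnitude = √((-305.8)² + (-270)²) = 407.9 N; direction = atan2(-270, -305.8) = 221.4°.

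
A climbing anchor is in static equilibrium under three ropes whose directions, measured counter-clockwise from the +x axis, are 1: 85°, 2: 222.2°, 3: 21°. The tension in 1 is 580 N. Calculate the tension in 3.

T_3 ≈ 1090 N

Resolve: ΣF_x = 580 cos 85° + T_2 cos 222.2° + T_3 cos 21° = 0.
        ΣF_y = 580 sin 85° + T_2 sin 222.2° + T_3 sin 21° = 0.
The known terms sum to (50.55, 577.8) N, so -0.7408 T_2 + 0.9336 T_3 = -50.55 and -0.6717 T_2 + 0.3584 T_3 = -577.8.
Solving simultaneously: T_2 = 1442 N, T_3 = 1090 N.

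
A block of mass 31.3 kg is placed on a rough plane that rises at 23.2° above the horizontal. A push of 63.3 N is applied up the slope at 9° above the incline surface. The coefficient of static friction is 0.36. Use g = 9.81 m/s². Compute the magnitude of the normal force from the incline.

Axes along / perpendicular to the incline. W sin 23.2° = 121 N down-slope; W cos 23.2° = 282.2 N into the surface.
Perpendicular: N = W cos 23.2° − P sin 9° = 282.2 − 9.902 = 272.3 N.
Along incline: P cos 9° + f = W sin 23.2° (friction acts up-slope) → f = 121 − 62.52 = 58.44 N.
|f| = 58.44 N ≤ μN = 98.04 N, so the block is indeed static.

N ≈ 272 N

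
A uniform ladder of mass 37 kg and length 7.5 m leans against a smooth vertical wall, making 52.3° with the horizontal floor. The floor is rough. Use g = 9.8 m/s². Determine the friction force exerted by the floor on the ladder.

Torques about the foot: N_wall · 7.5 sin 52.3° = 37×9.8×3.75 cos 52.3° → N_wall = 140.12 N.
ΣF_x = 0: f_floor = N_wall = 140.12 N.

f ≈ 140 N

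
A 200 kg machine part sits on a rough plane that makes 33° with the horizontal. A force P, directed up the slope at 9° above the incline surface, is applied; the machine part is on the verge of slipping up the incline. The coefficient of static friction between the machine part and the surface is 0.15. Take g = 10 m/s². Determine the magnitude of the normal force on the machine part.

N ≈ 1470 N

On the verge of sliding up the incline, friction equals μN and acts down the slope.
Perpendicular: N + P sin 9° = W cos 33° = 1677 N.
Along incline: P cos 9° = W sin 33° + μN  with W sin 33° = 1089 N.
Solving the pair for P and N: P = 1326 N, N = 1470 N (and f = μN = 220.5 N).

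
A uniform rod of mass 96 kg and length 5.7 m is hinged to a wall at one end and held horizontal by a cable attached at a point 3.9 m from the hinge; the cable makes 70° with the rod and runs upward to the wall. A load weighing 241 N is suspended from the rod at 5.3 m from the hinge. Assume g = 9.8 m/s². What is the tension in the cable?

T ≈ 1080 N

Take torques about the hinge: T sin 70° · 3.9 = 96×9.8×2.85 + 241×5.3 = 3958.6 N·m.
So T = 3958.6 / (0.9397 × 3.9) = 1080.2 N.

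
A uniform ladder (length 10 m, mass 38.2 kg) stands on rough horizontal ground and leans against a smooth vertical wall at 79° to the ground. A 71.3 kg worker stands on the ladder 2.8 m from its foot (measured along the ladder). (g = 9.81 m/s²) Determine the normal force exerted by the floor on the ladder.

ΣF_y = 0: N_floor = 38.2×9.81 + 71.3×9.81 = 1074.2 N.

N_floor ≈ 1070 N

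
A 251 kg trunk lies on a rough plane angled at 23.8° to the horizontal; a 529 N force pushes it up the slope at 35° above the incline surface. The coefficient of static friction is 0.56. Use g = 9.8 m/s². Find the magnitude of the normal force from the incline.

N ≈ 1950 N

Axes along / perpendicular to the incline. W sin 23.8° = 992.6 N down-slope; W cos 23.8° = 2251 N into the surface.
Perpendicular: N = W cos 23.8° − P sin 35° = 2251 − 303.4 = 1947 N.
Along incline: P cos 35° + f = W sin 23.8° (friction acts up-slope) → f = 992.6 − 433.3 = 559.3 N.
|f| = 559.3 N ≤ μN = 1090 N, so the trunk is indeed static.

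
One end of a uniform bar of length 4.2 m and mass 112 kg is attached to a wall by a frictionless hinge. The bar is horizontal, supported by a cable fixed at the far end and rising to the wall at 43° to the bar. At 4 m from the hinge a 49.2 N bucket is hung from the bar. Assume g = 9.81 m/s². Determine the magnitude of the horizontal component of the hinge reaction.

H_x ≈ 639 N

Take torques about the hinge: T sin 43° · 4.2 = 112×9.81×2.1 + 49.2×4 = 2504.1 N·m.
So T = 2504.1 / (0.6820 × 4.2) = 874.22 N.
ΣF_x = 0: H_x = T cos 43° = 639.36 N.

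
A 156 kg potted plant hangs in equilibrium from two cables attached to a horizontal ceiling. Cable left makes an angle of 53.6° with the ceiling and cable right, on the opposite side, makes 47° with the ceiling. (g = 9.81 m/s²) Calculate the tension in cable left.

Weight W = 156 × 9.81 = 1530 N acts straight down.
Horizontal: T_left cos 53.6° = T_right cos 47°  →  T_right = 0.8701 T_left.
Vertical: T_left sin 53.6° + T_right sin 47° = 1530.
Substituting the horizontal relation into the vertical equation gives 1.441 T_left = 1530, so T_left = 1062 N.

T_left ≈ 1060 N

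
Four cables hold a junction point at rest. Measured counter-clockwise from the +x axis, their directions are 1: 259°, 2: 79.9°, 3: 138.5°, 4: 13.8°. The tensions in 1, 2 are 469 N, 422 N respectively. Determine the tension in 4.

T_4 ≈ 53.4 N

Resolve: ΣF_x = 469 cos 259° + 422 cos 79.9° + T_3 cos 138.5° + T_4 cos 13.8° = 0.
        ΣF_y = 469 sin 259° + 422 sin 79.9° + T_3 sin 138.5° + T_4 sin 13.8° = 0.
The known terms sum to (-15.48, -44.92) N, so -0.7490 T_3 + 0.9711 T_4 = 15.48 and 0.6626 T_3 + 0.2385 T_4 = 44.92.
Solving simultaneously: T_3 = 48.57 N, T_4 = 53.40 N.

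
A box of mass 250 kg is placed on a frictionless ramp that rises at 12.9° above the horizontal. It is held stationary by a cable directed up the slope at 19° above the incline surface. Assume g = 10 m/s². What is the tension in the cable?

T ≈ 590 N

Take axes along and perpendicular to the incline. Weight components: W sin 12.9° = 558.1 N down-slope, W cos 12.9° = 2437 N into the surface.
Along incline: T cos 19° = W sin 12.9° → T = 590.3 N.
Perpendicular: N = W cos 12.9° − T sin 19° = 2245 N.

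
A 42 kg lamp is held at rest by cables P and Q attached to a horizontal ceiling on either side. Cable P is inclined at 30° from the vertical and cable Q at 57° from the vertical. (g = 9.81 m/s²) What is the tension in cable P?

Angles from the horizontal: cable P is 90° − 30° = 60°, cable Q is 90° − 57° = 33°.
Weight W = 42 × 9.81 = 412 N acts straight down.
Horizontal: T_P cos 60° = T_Q cos 33°  →  T_Q = 0.5962 T_P.
Vertical: T_P sin 60° + T_Q sin 33° = 412.
Substituting the horizontal relation into the vertical equation gives 1.191 T_P = 412, so T_P = 346 N.

T_P ≈ 346 N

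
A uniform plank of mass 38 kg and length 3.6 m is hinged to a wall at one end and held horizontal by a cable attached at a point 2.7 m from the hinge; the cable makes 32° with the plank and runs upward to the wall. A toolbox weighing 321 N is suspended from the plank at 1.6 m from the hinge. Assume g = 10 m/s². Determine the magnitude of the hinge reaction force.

Take torques about the hinge: T sin 32° · 2.7 = 38×10×1.8 + 321×1.6 = 1197.6 N·m.
So T = 1197.6 / (0.5299 × 2.7) = 837.02 N.
ΣF_x = 0: H_x = T cos 32° = 709.84 N.
ΣF_y = 0: H_y = (38×10 + 321) − T sin 32° = 701 − 443.56 = 257.44 N.
|H| = √(H_x² + H_y²) = √((709.84)² + (257.44)²) = 755.08 N.

|H| ≈ 755 N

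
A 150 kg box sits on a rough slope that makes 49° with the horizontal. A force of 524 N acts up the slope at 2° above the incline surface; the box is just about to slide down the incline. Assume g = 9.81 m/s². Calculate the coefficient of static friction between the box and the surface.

On the verge of sliding down the incline, friction is at its maximum μN and acts up the slope.
Perpendicular to incline: N = W cos 49° − P sin 2° = 965.4 − 18.29 = 947.1 N.
Along incline: P cos 2° + μN = W sin 49° → μ = (W sin 49° − P cos 2°) / N = 0.6197.

μ ≈ 0.620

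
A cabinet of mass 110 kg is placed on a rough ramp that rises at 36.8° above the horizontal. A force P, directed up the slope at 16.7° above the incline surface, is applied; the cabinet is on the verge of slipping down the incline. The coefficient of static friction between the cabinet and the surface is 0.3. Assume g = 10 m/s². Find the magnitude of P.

On the verge of sliding down the incline, friction equals μN and acts up the slope.
Perpendicular: N + P sin 16.7° = W cos 36.8° = 880.8 N.
Along incline: P cos 16.7° + μN = W sin 36.8° with W sin 36.8° = 658.9 N.
Solving the pair for P and N: P = 452.8 N, N = 750.7 N (and f = μN = 225.2 N).

P ≈ 453 N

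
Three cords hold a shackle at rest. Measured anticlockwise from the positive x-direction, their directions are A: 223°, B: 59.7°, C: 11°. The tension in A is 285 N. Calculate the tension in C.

T_C ≈ 109 N

Resolve: ΣF_x = 285 cos 223° + T_B cos 59.7° + T_C cos 11° = 0.
        ΣF_y = 285 sin 223° + T_B sin 59.7° + T_C sin 11° = 0.
The known terms sum to (-208.4, -194.4) N, so 0.5045 T_B + 0.9816 T_C = 208.4 and 0.8634 T_B + 0.1908 T_C = 194.4.
Solving simultaneously: T_B = 201 N, T_C = 109 N.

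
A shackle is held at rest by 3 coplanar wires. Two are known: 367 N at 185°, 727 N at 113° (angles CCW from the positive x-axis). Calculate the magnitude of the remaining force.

F ≈ 910 N

Sum the known components: ΣF_x = -649.7 N, ΣF_y = 637.2 N.
For equilibrium the remaining force must supply (−ΣF_x, −ΣF_y) = (649.7, -637.2) N.
Magnitude = √((649.7)² + (-637.2)²) = 910 N; direction = atan2(-637.2, 649.7) = 315.6°.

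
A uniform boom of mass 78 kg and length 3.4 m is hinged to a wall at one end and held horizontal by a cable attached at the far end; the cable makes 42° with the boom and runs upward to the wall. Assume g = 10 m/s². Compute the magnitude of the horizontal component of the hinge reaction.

Take torques about the hinge: T sin 42° · 3.4 = 78×10×1.7 = 1326 N·m.
So T = 1326 / (0.6691 × 3.4) = 582.85 N.
ΣF_x = 0: H_x = T cos 42° = 433.14 N.

H_x ≈ 433 N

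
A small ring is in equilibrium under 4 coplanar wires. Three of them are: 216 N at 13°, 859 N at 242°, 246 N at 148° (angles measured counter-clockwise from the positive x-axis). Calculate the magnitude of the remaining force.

F ≈ 705 N

Sum the known components: ΣF_x = -401.4 N, ΣF_y = -579.5 N.
For equilibrium the remaining force must supply (−ΣF_x, −ΣF_y) = (401.4, 579.5) N.
Magnitude = √((401.4)² + (579.5)²) = 705 N; direction = atan2(579.5, 401.4) = 55.3°.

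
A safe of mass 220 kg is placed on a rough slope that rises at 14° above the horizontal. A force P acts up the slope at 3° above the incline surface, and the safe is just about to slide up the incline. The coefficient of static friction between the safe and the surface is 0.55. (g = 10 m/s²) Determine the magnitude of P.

P ≈ 1660 N

On the verge of sliding up the incline, friction equals μN and acts down the slope.
Perpendicular: N + P sin 3° = W cos 14° = 2135 N.
Along incline: P cos 3° = W sin 14° + μN  with W sin 14° = 532.2 N.
Solving the pair for P and N: P = 1661 N, N = 2048 N (and f = μN = 1126 N).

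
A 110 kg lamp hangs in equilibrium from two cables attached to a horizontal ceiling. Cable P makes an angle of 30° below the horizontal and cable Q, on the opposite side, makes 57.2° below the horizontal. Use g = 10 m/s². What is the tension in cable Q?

Weight W = 110 × 10 = 1100 N acts straight down.
Horizontal: T_P cos 30° = T_Q cos 57.2°  →  T_P = 0.6255 T_Q.
Vertical: T_P sin 30° + T_Q sin 57.2° = 1100.
Substituting the horizontal relation into the vertical equation gives 1.153 T_Q = 1100, so T_Q = 953.8 N.

T_Q ≈ 954 N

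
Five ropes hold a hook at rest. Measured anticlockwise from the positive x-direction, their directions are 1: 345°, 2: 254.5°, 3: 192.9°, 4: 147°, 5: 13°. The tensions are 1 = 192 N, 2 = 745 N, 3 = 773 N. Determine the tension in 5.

T_5 ≈ 1680 N

Resolve: ΣF_x = 192 cos 345° + 745 cos 254.5° + 773 cos 192.9° + T_4 cos 147° + T_5 cos 13° = 0.
        ΣF_y = 192 sin 345° + 745 sin 254.5° + 773 sin 192.9° + T_4 sin 147° + T_5 sin 13° = 0.
The known terms sum to (-767.1, -940.2) N, so -0.8387 T_4 + 0.9744 T_5 = 767.1 and 0.5446 T_4 + 0.2250 T_5 = 940.2.
Solving simultaneously: T_4 = 1034 N, T_5 = 1677 N.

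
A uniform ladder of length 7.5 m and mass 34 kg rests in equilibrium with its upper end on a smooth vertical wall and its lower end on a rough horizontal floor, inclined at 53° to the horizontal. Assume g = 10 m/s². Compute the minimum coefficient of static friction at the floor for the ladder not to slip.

μ_min ≈ 0.377

ΣF_y = 0: N_floor = 34×10 = 340 N.
Torques about the foot: N_wall · 7.5 sin 53° = 34×10×3.75 cos 53° → N_wall = 128.1 N.
ΣF_x = 0: f_floor = N_wall = 128.1 N.
μ_min = f_floor / N_floor = 128.1 / 340 = 0.3768.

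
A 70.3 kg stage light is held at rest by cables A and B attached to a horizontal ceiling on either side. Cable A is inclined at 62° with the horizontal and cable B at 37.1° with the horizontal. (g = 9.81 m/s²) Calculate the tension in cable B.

T_B ≈ 328 N

Weight W = 70.3 × 9.81 = 689.6 N acts straight down.
Horizontal: T_A cos 62° = T_B cos 37.1°  →  T_A = 1.699 T_B.
Vertical: T_A sin 62° + T_B sin 37.1° = 689.6.
Substituting the horizontal relation into the vertical equation gives 2.103 T_B = 689.6, so T_B = 327.9 N.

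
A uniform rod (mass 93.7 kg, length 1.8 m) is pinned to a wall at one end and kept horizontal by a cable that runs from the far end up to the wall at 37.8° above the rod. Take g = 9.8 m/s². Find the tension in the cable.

T ≈ 749 N

Take torques about the hinge: T sin 37.8° · 1.8 = 93.7×9.8×0.9 = 826.43 N·m.
So T = 826.43 / (0.6129 × 1.8) = 749.1 N.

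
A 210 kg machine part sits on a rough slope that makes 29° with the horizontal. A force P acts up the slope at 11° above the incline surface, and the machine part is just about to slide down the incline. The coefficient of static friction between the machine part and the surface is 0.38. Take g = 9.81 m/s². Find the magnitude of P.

On the verge of sliding down the incline, friction equals μN and acts up the slope.
Perpendicular: N + P sin 11° = W cos 29° = 1802 N.
Along incline: P cos 11° + μN = W sin 29° with W sin 29° = 998.8 N.
Solving the pair for P and N: P = 345.5 N, N = 1736 N (and f = μN = 659.6 N).

P ≈ 345 N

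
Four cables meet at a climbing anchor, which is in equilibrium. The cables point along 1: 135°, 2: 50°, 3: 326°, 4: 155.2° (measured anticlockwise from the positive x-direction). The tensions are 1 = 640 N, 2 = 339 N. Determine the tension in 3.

T_3 ≈ 3430 N

Resolve: ΣF_x = 640 cos 135° + 339 cos 50° + T_3 cos 326° + T_4 cos 155.2° = 0.
        ΣF_y = 640 sin 135° + 339 sin 50° + T_3 sin 326° + T_4 sin 155.2° = 0.
The known terms sum to (-234.6, 712.2) N, so 0.8290 T_3 − 0.9078 T_4 = 234.6 and -0.5592 T_3 + 0.4195 T_4 = -712.2.
Solving simultaneously: T_3 = 3428 N, T_4 = 2873 N.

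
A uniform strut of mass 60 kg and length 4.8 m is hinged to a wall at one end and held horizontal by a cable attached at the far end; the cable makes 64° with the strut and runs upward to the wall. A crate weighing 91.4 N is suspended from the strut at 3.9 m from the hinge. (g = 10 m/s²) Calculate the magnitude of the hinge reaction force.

Take torques about the hinge: T sin 64° · 4.8 = 60×10×2.4 + 91.4×3.9 = 1796.5 N·m.
So T = 1796.5 / (0.8988 × 4.8) = 416.41 N.
ΣF_x = 0: H_x = T cos 64° = 182.54 N.
ΣF_y = 0: H_y = (60×10 + 91.4) − T sin 64° = 691.4 − 374.26 = 317.14 N.
|H| = √(H_x² + H_y²) = √((182.54)² + (317.14)²) = 365.92 N.

|H| ≈ 366 N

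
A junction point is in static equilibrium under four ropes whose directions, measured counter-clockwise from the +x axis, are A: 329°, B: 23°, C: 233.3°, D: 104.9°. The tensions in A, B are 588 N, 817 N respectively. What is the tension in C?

Resolve: ΣF_x = 588 cos 329° + 817 cos 23° + T_C cos 233.3° + T_D cos 104.9° = 0.
        ΣF_y = 588 sin 329° + 817 sin 23° + T_C sin 233.3° + T_D sin 104.9° = 0.
The known terms sum to (1256, 16.38) N, so -0.5976 T_C − 0.2571 T_D = -1256 and -0.8018 T_C + 0.9664 T_D = -16.38.
Solving simultaneously: T_C = 1554 N, T_D = 1273 N.

T_C ≈ 1550 N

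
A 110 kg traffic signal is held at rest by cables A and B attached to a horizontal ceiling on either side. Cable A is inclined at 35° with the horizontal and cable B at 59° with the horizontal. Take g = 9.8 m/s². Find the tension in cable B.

T_B ≈ 885 N

Weight W = 110 × 9.8 = 1078 N acts straight down.
Horizontal: T_A cos 35° = T_B cos 59°  →  T_A = 0.6287 T_B.
Vertical: T_A sin 35° + T_B sin 59° = 1078.
Substituting the horizontal relation into the vertical equation gives 1.218 T_B = 1078, so T_B = 885.2 N.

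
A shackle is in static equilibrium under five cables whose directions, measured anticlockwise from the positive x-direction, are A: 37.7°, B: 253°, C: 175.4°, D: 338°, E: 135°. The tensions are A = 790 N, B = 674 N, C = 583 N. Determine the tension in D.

T_D ≈ 485 N

Resolve: ΣF_x = 790 cos 37.7° + 674 cos 253° + 583 cos 175.4° + T_D cos 338° + T_E cos 135° = 0.
        ΣF_y = 790 sin 37.7° + 674 sin 253° + 583 sin 175.4° + T_D sin 338° + T_E sin 135° = 0.
The known terms sum to (-153.1, -114.7) N, so 0.9272 T_D − 0.7071 T_E = 153.1 and -0.3746 T_D + 0.7071 T_E = 114.7.
Solving simultaneously: T_D = 484.6 N, T_E = 418.9 N.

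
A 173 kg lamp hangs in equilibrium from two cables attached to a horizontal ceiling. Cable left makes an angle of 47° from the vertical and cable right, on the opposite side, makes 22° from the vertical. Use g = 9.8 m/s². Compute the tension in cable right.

Angles from the horizontal: cable left is 90° − 47° = 43°, cable right is 90° − 22° = 68°.
Weight W = 173 × 9.8 = 1695 N acts straight down.
Horizontal: T_left cos 43° = T_right cos 68°  →  T_left = 0.5122 T_right.
Vertical: T_left sin 43° + T_right sin 68° = 1695.
Substituting the horizontal relation into the vertical equation gives 1.277 T_right = 1695, so T_right = 1328 N.

T_right ≈ 1330 N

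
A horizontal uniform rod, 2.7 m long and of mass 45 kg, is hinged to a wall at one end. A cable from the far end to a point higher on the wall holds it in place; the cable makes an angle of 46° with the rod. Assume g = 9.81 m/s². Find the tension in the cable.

T ≈ 307 N

Take torques about the hinge: T sin 46° · 2.7 = 45×9.81×1.35 = 595.96 N·m.
So T = 595.96 / (0.7193 × 2.7) = 306.84 N.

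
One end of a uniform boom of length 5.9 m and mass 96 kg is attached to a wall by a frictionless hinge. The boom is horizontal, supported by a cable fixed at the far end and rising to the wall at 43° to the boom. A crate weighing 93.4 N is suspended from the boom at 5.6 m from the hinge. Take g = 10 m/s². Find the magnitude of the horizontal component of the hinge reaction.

Take torques about the hinge: T sin 43° · 5.9 = 96×10×2.95 + 93.4×5.6 = 3355 N·m.
So T = 3355 / (0.6820 × 5.9) = 833.8 N.
ΣF_x = 0: H_x = T cos 43° = 609.8 N.

H_x ≈ 610 N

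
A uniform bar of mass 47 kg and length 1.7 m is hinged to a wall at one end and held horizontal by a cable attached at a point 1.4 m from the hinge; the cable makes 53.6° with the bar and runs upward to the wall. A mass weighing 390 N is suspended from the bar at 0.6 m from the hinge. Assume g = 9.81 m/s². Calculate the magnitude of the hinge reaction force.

|H| ≈ 521 N

Take torques about the hinge: T sin 53.6° · 1.4 = 47×9.81×0.85 + 390×0.6 = 625.91 N·m.
So T = 625.91 / (0.8049 × 1.4) = 555.45 N.
ΣF_x = 0: H_x = T cos 53.6° = 329.61 N.
ΣF_y = 0: H_y = (47×9.81 + 390) − T sin 53.6° = 851.07 − 447.08 = 403.99 N.
|H| = √(H_x² + H_y²) = √((329.61)² + (403.99)²) = 521.4 N.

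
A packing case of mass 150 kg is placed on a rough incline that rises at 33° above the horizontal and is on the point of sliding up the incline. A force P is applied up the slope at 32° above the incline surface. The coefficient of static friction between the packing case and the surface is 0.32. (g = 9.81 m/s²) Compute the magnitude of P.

P ≈ 1180 N

On the verge of sliding up the incline, friction equals μN and acts down the slope.
Perpendicular: N + P sin 32° = W cos 33° = 1234 N.
Along incline: P cos 32° = W sin 33° + μN  with W sin 33° = 801.4 N.
Solving the pair for P and N: P = 1176 N, N = 611.1 N (and f = μN = 195.6 N).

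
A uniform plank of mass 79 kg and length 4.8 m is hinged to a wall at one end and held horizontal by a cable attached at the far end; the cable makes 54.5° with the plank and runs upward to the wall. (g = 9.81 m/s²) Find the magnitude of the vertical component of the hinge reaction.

|H_y| ≈ 387 N

Take torques about the hinge: T sin 54.5° · 4.8 = 79×9.81×2.4 = 1860 N·m.
So T = 1860 / (0.8141 × 4.8) = 475.97 N.
ΣF_y = 0: H_y = (79×9.81) − T sin 54.5° = 774.99 − 387.5 = 387.5 N.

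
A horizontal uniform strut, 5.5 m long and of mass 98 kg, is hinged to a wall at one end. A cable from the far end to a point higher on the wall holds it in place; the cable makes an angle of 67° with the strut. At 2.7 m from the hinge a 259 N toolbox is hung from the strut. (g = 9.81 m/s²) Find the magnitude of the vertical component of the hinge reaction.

|H_y| ≈ 613 N

Take torques about the hinge: T sin 67° · 5.5 = 98×9.81×2.75 + 259×2.7 = 3343.1 N·m.
So T = 3343.1 / (0.9205 × 5.5) = 660.33 N.
ΣF_y = 0: H_y = (98×9.81 + 259) − T sin 67° = 1220.4 − 607.84 = 612.54 N.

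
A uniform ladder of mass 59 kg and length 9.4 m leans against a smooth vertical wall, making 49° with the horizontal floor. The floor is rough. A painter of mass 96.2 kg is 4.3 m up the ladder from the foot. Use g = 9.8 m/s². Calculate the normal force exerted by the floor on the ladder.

ΣF_y = 0: N_floor = 59×9.8 + 96.2×9.8 = 1521 N.

N_floor ≈ 1520 N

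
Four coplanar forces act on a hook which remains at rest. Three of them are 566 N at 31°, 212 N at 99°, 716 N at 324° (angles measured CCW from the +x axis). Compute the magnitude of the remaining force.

F ≈ 1030 N

Sum the known components: ΣF_x = 1031 N, ΣF_y = 80.05 N.
For equilibrium the remaining force must supply (−ΣF_x, −ΣF_y) = (-1031, -80.05) N.
Magnitude = √((-1031)² + (-80.05)²) = 1034 N; direction = atan2(-80.05, -1031) = 184.4°.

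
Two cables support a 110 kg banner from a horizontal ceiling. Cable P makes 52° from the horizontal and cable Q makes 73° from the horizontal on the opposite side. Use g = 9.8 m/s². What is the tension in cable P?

Weight W = 110 × 9.8 = 1078 N acts straight down.
Horizontal: T_P cos 52° = T_Q cos 73°  →  T_Q = 2.106 T_P.
Vertical: T_P sin 52° + T_Q sin 73° = 1078.
Substituting the horizontal relation into the vertical equation gives 2.802 T_P = 1078, so T_P = 384.8 N.

T_P ≈ 385 N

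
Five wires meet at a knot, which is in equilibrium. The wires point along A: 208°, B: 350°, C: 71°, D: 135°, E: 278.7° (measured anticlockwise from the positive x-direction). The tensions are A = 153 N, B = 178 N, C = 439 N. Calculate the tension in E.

T_E ≈ 592 N

Resolve: ΣF_x = 153 cos 208° + 178 cos 350° + 439 cos 71° + T_D cos 135° + T_E cos 278.7° = 0.
        ΣF_y = 153 sin 208° + 178 sin 350° + 439 sin 71° + T_D sin 135° + T_E sin 278.7° = 0.
The known terms sum to (183.1, 312.3) N, so -0.7071 T_D + 0.1513 T_E = -183.1 and 0.7071 T_D − 0.9885 T_E = -312.3.
Solving simultaneously: T_D = 385.6 N, T_E = 591.8 N.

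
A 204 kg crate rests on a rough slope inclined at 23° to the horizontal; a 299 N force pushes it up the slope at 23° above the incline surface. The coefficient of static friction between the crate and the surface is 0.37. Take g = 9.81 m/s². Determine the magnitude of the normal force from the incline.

Axes along / perpendicular to the incline. W sin 23° = 781.9 N down-slope; W cos 23° = 1842 N into the surface.
Perpendicular: N = W cos 23° − P sin 23° = 1842 − 116.8 = 1725 N.
Along incline: P cos 23° + f = W sin 23° (friction acts up-slope) → f = 781.9 − 275.2 = 506.7 N.
|f| = 506.7 N ≤ μN = 638.4 N, so the crate is indeed static.

N ≈ 1730 N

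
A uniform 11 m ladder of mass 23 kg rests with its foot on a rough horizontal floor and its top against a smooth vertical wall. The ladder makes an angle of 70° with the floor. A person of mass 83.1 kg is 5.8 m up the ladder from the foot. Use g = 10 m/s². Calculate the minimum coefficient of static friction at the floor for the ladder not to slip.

ΣF_y = 0: N_floor = 23×10 + 83.1×10 = 1061 N.
Torques about the foot: N_wall · 11 sin 70° = 23×10×5.5 cos 70° + 83.1×10×5.8 cos 70° → N_wall = 201.34 N.
ΣF_x = 0: f_floor = N_wall = 201.34 N.
μ_min = f_floor / N_floor = 201.34 / 1061 = 0.1898.

μ_min ≈ 0.190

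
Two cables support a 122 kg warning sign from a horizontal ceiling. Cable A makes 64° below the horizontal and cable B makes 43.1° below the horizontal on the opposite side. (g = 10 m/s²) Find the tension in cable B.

Weight W = 122 × 10 = 1220 N acts straight down.
Horizontal: T_A cos 64° = T_B cos 43.1°  →  T_A = 1.666 T_B.
Vertical: T_A sin 64° + T_B sin 43.1° = 1220.
Substituting the horizontal relation into the vertical equation gives 2.18 T_B = 1220, so T_B = 559.5 N.

T_B ≈ 560 N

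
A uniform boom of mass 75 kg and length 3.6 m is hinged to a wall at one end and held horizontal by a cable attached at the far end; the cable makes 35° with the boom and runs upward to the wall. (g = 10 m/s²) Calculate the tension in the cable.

T ≈ 654 N

Take torques about the hinge: T sin 35° · 3.6 = 75×10×1.8 = 1350 N·m.
So T = 1350 / (0.5736 × 3.6) = 653.79 N.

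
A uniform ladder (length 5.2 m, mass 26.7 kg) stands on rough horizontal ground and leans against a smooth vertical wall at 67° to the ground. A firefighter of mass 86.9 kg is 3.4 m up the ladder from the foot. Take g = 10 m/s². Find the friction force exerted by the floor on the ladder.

f ≈ 298 N

Torques about the foot: N_wall · 5.2 sin 67° = 26.7×10×2.6 cos 67° + 86.9×10×3.4 cos 67° → N_wall = 297.85 N.
ΣF_x = 0: f_floor = N_wall = 297.85 N.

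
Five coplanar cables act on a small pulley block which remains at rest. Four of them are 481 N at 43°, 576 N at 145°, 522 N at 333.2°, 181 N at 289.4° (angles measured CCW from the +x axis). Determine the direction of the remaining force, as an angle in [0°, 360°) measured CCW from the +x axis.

θ ≈ 212°

Sum the known components: ΣF_x = 406 N, ΣF_y = 252.3 N.
For equilibrium the remaining force must supply (−ΣF_x, −ΣF_y) = (-406, -252.3) N.
Magnitude = √((-406)² + (-252.3)²) = 478 N; direction = atan2(-252.3, -406) = 211.9°.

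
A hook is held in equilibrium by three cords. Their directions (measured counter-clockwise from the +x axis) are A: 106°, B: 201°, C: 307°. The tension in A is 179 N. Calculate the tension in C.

T_C ≈ 186 N

Resolve: ΣF_x = 179 cos 106° + T_B cos 201° + T_C cos 307° = 0.
        ΣF_y = 179 sin 106° + T_B sin 201° + T_C sin 307° = 0.
The known terms sum to (-49.34, 172.1) N, so -0.9336 T_B + 0.6018 T_C = 49.34 and -0.3584 T_B − 0.7986 T_C = -172.1.
Solving simultaneously: T_B = 66.73 N, T_C = 185.5 N.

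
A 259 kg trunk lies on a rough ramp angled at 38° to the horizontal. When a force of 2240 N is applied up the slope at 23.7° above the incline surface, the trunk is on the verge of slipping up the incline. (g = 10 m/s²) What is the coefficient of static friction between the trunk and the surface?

On the verge of sliding up the incline, friction is at its maximum μN and acts down the slope.
Perpendicular to incline: N = W cos 38° − P sin 23.7° = 2041 − 900.4 = 1141 N.
Along incline: P cos 23.7° − μN = W sin 38° → μ = −(W sin 38° − P cos 23.7°) / N = 0.4003.

μ ≈ 0.400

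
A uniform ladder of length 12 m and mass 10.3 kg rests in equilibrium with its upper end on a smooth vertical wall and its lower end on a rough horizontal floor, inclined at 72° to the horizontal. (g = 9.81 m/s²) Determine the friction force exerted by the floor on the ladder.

f ≈ 16.4 N

Torques about the foot: N_wall · 12 sin 72° = 10.3×9.81×6 cos 72° → N_wall = 16.415 N.
ΣF_x = 0: f_floor = N_wall = 16.415 N.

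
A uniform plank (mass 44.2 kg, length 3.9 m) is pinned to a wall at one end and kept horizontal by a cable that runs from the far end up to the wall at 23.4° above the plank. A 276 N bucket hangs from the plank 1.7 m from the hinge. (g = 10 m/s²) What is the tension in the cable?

Take torques about the hinge: T sin 23.4° · 3.9 = 44.2×10×1.95 + 276×1.7 = 1331.1 N·m.
So T = 1331.1 / (0.3971 × 3.9) = 859.4 N.

T ≈ 859 N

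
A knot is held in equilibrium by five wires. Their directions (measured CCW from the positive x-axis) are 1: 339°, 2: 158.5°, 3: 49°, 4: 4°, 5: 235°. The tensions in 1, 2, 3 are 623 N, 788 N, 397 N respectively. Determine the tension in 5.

T_5 ≈ 459 N

Resolve: ΣF_x = 623 cos 339° + 788 cos 158.5° + 397 cos 49° + T_4 cos 4° + T_5 cos 235° = 0.
        ΣF_y = 623 sin 339° + 788 sin 158.5° + 397 sin 49° + T_4 sin 4° + T_5 sin 235° = 0.
The known terms sum to (108.9, 365.2) N, so 0.9976 T_4 − 0.5736 T_5 = -108.9 and 0.0698 T_4 − 0.8192 T_5 = -365.2.
Solving simultaneously: T_4 = 154.7 N, T_5 = 459 N.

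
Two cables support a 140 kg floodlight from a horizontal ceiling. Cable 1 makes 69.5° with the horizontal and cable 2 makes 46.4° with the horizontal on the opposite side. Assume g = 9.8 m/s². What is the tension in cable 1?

T_1 ≈ 1050 N

Weight W = 140 × 9.8 = 1372 N acts straight down.
Horizontal: T_1 cos 69.5° = T_2 cos 46.4°  →  T_2 = 0.5078 T_1.
Vertical: T_1 sin 69.5° + T_2 sin 46.4° = 1372.
Substituting the horizontal relation into the vertical equation gives 1.304 T_1 = 1372, so T_1 = 1052 N.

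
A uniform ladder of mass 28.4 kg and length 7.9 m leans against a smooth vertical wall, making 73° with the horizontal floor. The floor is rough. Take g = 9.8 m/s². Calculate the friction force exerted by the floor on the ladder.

f ≈ 42.5 N

Torques about the foot: N_wall · 7.9 sin 73° = 28.4×9.8×3.95 cos 73° → N_wall = 42.545 N.
ΣF_x = 0: f_floor = N_wall = 42.545 N.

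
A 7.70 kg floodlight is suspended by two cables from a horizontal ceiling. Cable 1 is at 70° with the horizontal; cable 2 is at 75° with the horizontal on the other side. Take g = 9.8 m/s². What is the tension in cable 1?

T_1 ≈ 34.1 N

Weight W = 7.70 × 9.8 = 75.46 N acts straight down.
Horizontal: T_1 cos 70° = T_2 cos 75°  →  T_2 = 1.321 T_1.
Vertical: T_1 sin 70° + T_2 sin 75° = 75.46.
Substituting the horizontal relation into the vertical equation gives 2.216 T_1 = 75.46, so T_1 = 34.05 N.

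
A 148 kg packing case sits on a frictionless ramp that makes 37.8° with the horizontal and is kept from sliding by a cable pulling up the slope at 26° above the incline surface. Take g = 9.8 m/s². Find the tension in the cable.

T ≈ 989 N

Take axes along and perpendicular to the incline. Weight components: W sin 37.8° = 889 N down-slope, W cos 37.8° = 1146 N into the surface.
Along incline: T cos 26° = W sin 37.8° → T = 989.1 N.
Perpendicular: N = W cos 37.8° − T sin 26° = 712.5 N.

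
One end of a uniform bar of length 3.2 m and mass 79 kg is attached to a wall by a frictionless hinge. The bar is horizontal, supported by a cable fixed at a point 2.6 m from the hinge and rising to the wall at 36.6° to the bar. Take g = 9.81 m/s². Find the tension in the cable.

Take torques about the hinge: T sin 36.6° · 2.6 = 79×9.81×1.6 = 1240 N·m.
So T = 1240 / (0.5962 × 2.6) = 799.89 N.

T ≈ 800 N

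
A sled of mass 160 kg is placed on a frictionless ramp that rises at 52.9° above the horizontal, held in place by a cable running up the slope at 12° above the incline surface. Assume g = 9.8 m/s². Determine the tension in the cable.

Take axes along and perpendicular to the incline. Weight components: W sin 52.9° = 1251 N down-slope, W cos 52.9° = 945.8 N into the surface.
Along incline: T cos 12° = W sin 52.9° → T = 1279 N.
Perpendicular: N = W cos 52.9° − T sin 12° = 680 N.

T ≈ 1280 N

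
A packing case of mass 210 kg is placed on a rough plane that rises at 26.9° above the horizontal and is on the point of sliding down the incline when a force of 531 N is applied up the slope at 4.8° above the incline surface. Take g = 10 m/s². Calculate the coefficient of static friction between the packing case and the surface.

μ ≈ 0.230

On the verge of sliding down the incline, friction is at its maximum μN and acts up the slope.
Perpendicular to incline: N = W cos 26.9° − P sin 4.8° = 1873 − 44.43 = 1828 N.
Along incline: P cos 4.8° + μN = W sin 26.9° → μ = (W sin 26.9° − P cos 4.8°) / N = 0.2302.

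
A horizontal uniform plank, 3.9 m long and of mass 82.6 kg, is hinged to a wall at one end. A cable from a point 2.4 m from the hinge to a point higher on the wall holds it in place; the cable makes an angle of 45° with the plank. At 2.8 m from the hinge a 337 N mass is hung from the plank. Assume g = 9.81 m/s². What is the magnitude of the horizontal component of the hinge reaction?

H_x ≈ 1050 N

Take torques about the hinge: T sin 45° · 2.4 = 82.6×9.81×1.95 + 337×2.8 = 2523.7 N·m.
So T = 2523.7 / (0.7071 × 2.4) = 1487.1 N.
ΣF_x = 0: H_x = T cos 45° = 1051.5 N.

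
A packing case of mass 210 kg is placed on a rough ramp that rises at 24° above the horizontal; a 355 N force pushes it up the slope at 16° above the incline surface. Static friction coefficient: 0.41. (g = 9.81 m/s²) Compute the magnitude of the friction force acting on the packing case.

Axes along / perpendicular to the incline. W sin 24° = 837.9 N down-slope; W cos 24° = 1882 N into the surface.
Perpendicular: N = W cos 24° − P sin 16° = 1882 − 97.85 = 1784 N.
Along incline: P cos 16° + f = W sin 24° (friction acts up-slope) → f = 837.9 − 341.2 = 496.7 N.
|f| = 496.7 N ≤ μN = 731.5 N, so the packing case is indeed static.

f ≈ 497 N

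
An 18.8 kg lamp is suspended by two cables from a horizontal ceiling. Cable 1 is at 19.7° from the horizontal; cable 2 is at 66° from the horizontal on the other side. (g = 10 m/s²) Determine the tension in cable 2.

Weight W = 18.8 × 10 = 188 N acts straight down.
Horizontal: T_1 cos 19.7° = T_2 cos 66°  →  T_1 = 0.432 T_2.
Vertical: T_1 sin 19.7° + T_2 sin 66° = 188.
Substituting the horizontal relation into the vertical equation gives 1.059 T_2 = 188, so T_2 = 177.5 N.

T_2 ≈ 177 N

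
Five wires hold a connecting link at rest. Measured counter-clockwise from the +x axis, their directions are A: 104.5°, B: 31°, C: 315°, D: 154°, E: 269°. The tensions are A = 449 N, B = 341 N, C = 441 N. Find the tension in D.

Resolve: ΣF_x = 449 cos 104.5° + 341 cos 31° + 441 cos 315° + T_D cos 154° + T_E cos 269° = 0.
        ΣF_y = 449 sin 104.5° + 341 sin 31° + 441 sin 315° + T_D sin 154° + T_E sin 269° = 0.
The known terms sum to (491.7, 298.5) N, so -0.8988 T_D − 0.0175 T_E = -491.7 and 0.4384 T_D − 0.9998 T_E = -298.5.
Solving simultaneously: T_D = 536.7 N, T_E = 533.9 N.

T_D ≈ 537 N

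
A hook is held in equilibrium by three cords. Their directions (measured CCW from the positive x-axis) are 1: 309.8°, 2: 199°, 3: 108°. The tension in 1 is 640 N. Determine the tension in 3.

T_3 ≈ 598 N

Resolve: ΣF_x = 640 cos 309.8° + T_2 cos 199° + T_3 cos 108° = 0.
        ΣF_y = 640 sin 309.8° + T_2 sin 199° + T_3 sin 108° = 0.
The known terms sum to (409.7, -491.7) N, so -0.9455 T_2 − 0.3090 T_3 = -409.7 and -0.3256 T_2 + 0.9511 T_3 = 491.7.
Solving simultaneously: T_2 = 237.7 N, T_3 = 598.4 N.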